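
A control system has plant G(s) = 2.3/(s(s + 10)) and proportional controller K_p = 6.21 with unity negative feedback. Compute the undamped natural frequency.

ω_n = 3.78 rad/s

With unity feedback the closed-loop characteristic equation is s² + 10s + 6.21·2.3 = s² + 10s + 14.28 = 0.
So ω_n² = 14.28 ⇒ ω_n = 3.779 rad/s, and ζ = 10/(2ω_n) = 1.32.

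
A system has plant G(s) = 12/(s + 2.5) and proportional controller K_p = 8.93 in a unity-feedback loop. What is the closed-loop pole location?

Closed-loop transfer function: T(s) = K_p·G(s)/(1 + K_p·G(s)) = 107.2/(s + 2.5 + 107.2) = 107.2/(s + 109.7).
The closed-loop pole is at s = −109.7.

s = -109.7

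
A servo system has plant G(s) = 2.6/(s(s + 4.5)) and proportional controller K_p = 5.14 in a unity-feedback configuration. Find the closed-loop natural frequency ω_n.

With unity feedback the closed-loop characteristic equation is s² + 4.5s + 5.14·2.6 = s² + 4.5s + 13.36 = 0.
Matching s² + 2ζω_n s + ω_n²: ω_n = √13.36 = 3.656 rad/s and 2ζω_n = 4.5, so ζ = 4.5/(2·3.656) = 0.615.

ω_n = 3.66 rad/s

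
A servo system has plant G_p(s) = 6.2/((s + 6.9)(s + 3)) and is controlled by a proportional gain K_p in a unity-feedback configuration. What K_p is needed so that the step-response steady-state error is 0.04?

K_p = 80.1

The loop is type 0, so e_ss(step) = 1/(1 + K_pos) with K_pos = K_p·G_p(0).
G_p(0) = 0.2995. Require 1/(1 + K_p·0.2995) = 0.04, so 1 + 0.2995·K_p = 25.
K_p = (25 − 1)/0.2995 = 80.1.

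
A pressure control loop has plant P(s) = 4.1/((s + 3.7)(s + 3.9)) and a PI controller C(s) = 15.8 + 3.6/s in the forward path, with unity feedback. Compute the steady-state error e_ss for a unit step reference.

0

The open loop C(s)P(s) has a pole at the origin (type 1), so the static position error constant is infinite and e_ss = 1/(1+∞) = 0.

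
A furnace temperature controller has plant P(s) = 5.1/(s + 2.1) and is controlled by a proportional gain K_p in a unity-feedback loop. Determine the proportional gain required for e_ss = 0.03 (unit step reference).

The loop is type 0, so e_ss(step) = 1/(1 + K_pos) with K_pos = K_p·P(0).
P(0) = 2.429. Require 1/(1 + K_p·2.429) = 0.03, so 1 + 2.429·K_p = 33.33.
K_p = (33.33 − 1)/2.429 = 13.3.

K_p = 13.3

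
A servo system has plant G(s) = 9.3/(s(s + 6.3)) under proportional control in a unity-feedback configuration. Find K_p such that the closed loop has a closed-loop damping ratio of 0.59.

Closed-loop characteristic equation: s² + 6.3s + K_p·9.3 = 0.
So ω_n = √(9.3K_p) and 2ζω_n = 6.3, giving ζ = 6.3/(2√(9.3K_p)).
Setting ζ = 0.59: √(9.3K_p) = 6.3/(2·0.59) = 5.339, so K_p = 28.5/9.3 = 3.07.

K_p = 3.07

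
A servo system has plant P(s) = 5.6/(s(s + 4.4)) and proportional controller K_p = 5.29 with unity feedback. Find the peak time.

Closed-loop characteristic equation: s² + 4.4s + 29.62 = 0, so ω_n = 5.443 rad/s and ζ = 4.4/(2·5.443) = 0.4042.
Damped frequency ω_d = ω_n√(1−ζ²) = 4.978 rad/s, so peak time T_p = π/ω_d = 0.631 s.

T_p = 0.631 s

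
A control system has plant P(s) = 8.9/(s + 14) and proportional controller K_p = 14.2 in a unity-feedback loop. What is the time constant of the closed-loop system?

τ = 0.00712 s

Closed-loop transfer function: T(s) = K_p·P(s)/(1 + K_p·P(s)) = 126.4/(s + 14 + 126.4) = 126.4/(s + 140.4).
Time constant τ = 1/140.4 = 0.00712 s.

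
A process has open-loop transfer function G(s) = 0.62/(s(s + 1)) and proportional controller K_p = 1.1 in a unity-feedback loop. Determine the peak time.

From 1 + K_pG(s) = 0: s² + 1s + 0.682 = 0 ⇒ ω_n = 0.8258, ζ = 0.6054.
Damped frequency ω_d = ω_n√(1−ζ²) = 0.6573 rad/s, so peak time T_p = π/ω_d = 4.78 s.

T_p = 4.78 s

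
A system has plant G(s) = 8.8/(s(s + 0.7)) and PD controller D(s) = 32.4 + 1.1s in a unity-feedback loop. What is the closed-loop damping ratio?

Forward path: (32.4 + 1.1s)·8.8/(s(s+0.7)). The closed-loop characteristic equation is s² + (0.7 + 8.8·1.1)s + 8.8·32.4 = 0.
That is s² + 10.38s + 285.1 = 0, so ω_n = 16.89 rad/s and ζ = 10.38/(2·16.89) = 0.3074.

ζ = 0.307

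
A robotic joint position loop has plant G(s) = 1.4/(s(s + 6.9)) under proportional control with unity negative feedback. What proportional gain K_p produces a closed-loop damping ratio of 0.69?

Closed-loop characteristic equation: s² + 6.9s + K_p·1.4 = 0.
So ω_n = √(1.4K_p) and 2ζω_n = 6.9, giving ζ = 6.9/(2√(1.4K_p)).
Setting ζ = 0.69: √(1.4K_p) = 6.9/(2·0.69) = 5, so K_p = 25/1.4 = 17.9.

K_p = 17.9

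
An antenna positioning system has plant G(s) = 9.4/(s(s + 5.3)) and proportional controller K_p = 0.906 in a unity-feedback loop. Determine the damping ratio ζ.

With unity feedback the closed-loop characteristic equation is s² + 5.3s + 0.906·9.4 = s² + 5.3s + 8.516 = 0.
So ω_n² = 8.516 ⇒ ω_n = 2.918 rad/s, and ζ = 5.3/(2ω_n) = 0.908.

ζ = 0.908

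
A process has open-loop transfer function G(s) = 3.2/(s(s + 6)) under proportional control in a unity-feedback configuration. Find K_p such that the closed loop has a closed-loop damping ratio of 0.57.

K_p = 8.66

Closed-loop characteristic equation: s² + 6s + K_p·3.2 = 0.
So ω_n = √(3.2K_p) and 2ζω_n = 6, giving ζ = 6/(2√(3.2K_p)).
Setting ζ = 0.57: √(3.2K_p) = 6/(2·0.57) = 5.263, so K_p = 27.7/3.2 = 8.66.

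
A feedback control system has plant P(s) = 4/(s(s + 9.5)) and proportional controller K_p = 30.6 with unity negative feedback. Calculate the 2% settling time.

T_s ≈ 0.842 s

From 1 + K_pP(s) = 0: s² + 9.5s + 122.4 = 0 ⇒ ω_n = 11.06, ζ = 0.4293.
2% settling time T_s ≈ 4/(ζω_n) = 4/4.75 = 0.842 s.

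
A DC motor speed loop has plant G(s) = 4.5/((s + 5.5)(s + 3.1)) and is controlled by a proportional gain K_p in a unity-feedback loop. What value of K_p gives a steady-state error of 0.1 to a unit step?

K_p = 34.1

For a type-0 loop with proportional control, e_ss = 1/(1 + K_p·G(0)).
G(0) = 0.2639. Require 1/(1 + K_p·0.2639) = 0.1, so 1 + 0.2639·K_p = 10.
K_p = (10 − 1)/0.2639 = 34.1.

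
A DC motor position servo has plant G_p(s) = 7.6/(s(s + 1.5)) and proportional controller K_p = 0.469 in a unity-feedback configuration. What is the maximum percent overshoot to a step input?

25.7%

The closed-loop denominator s² + 1.5s + 3.564 gives ω_n = √3.564 = 1.888 and ζ = 1.5/(2ω_n) = 0.3973.
%OS = 100·exp(−πζ/√(1−ζ²)) = 100·exp(−π·0.3973/√0.8422) = 25.7%.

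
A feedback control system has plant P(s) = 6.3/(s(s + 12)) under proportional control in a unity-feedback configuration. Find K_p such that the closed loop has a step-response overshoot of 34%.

K_p = 54.2

From %OS = 100·exp(−πζ/√(1−ζ²)) = 34%, ζ = −ln(0.34)/√(π²+ln²(0.34)) = 0.3248.
Characteristic equation s² + 12s + 6.3K_p = 0 gives ζ = 12/(2√(6.3K_p)).
Setting ζ = 0.3248: √(6.3K_p) = 12/(2·0.3248) = 18.47, so K_p = 341.3/6.3 = 54.2.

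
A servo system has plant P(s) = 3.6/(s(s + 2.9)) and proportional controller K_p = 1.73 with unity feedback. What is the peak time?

The closed-loop denominator s² + 2.9s + 6.228 gives ω_n = √6.228 = 2.496 and ζ = 2.9/(2ω_n) = 0.581.
Damped frequency ω_d = ω_n√(1−ζ²) = 2.031 rad/s, so peak time T_p = π/ω_d = 1.55 s.

T_p = 1.55 s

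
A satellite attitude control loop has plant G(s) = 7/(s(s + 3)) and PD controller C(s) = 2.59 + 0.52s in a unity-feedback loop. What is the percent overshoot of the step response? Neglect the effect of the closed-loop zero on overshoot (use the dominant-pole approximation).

Forward path: (2.59 + 0.52s)·7/(s(s+3)). The closed-loop characteristic equation is s² + (3 + 7·0.52)s + 7·2.59 = 0.
That is s² + 6.64s + 18.13 = 0, so ω_n = 4.258 rad/s and ζ = 6.64/(2·4.258) = 0.7797.
%OS = 100·exp(−πζ/√(1−ζ²)) = 2%.

2%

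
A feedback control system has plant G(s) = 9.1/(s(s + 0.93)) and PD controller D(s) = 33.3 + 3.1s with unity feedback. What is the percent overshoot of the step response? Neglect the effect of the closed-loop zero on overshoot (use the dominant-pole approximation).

Forward path: (33.3 + 3.1s)·9.1/(s(s+0.93)). The closed-loop characteristic equation is s² + (0.93 + 9.1·3.1)s + 9.1·33.3 = 0.
That is s² + 29.14s + 303 = 0, so ω_n = 17.41 rad/s and ζ = 29.14/(2·17.41) = 0.837.
%OS = 100·exp(−πζ/√(1−ζ²)) = 0.819%.

0.819%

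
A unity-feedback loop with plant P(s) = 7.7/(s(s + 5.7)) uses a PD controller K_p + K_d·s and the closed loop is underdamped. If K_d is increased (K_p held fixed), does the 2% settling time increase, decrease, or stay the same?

Characteristic equation s² + (5.7 + 7.7K_d)s + 7.7K_p = 0: raising K_d increases ζω_n = (5.7+7.7K_d)/2 while the loop stays underdamped, so T_s ≈ 4/(ζω_n) decreases.

decrease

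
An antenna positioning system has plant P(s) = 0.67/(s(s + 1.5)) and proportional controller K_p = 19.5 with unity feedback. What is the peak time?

Closed-loop characteristic equation: s² + 1.5s + 13.07 = 0, so ω_n = 3.615 rad/s and ζ = 1.5/(2·3.615) = 0.2075.
Damped frequency ω_d = ω_n√(1−ζ²) = 3.536 rad/s, so peak time T_p = π/ω_d = 0.888 s.

T_p = 0.888 s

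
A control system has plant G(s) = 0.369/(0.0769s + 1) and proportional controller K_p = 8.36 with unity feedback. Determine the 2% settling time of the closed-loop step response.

Closed loop: T(s) = K_p·G/(1+K_p·G) = 3.085/(0.0769s + 1 + 3.085), with pole at s = −(1 + 3.085)/0.0769 = −53.12.
τ = 1/53.12 = 0.01883 s, so 2% settling time ≈ 4τ = 0.0753 s.

T_s ≈ 0.0753 s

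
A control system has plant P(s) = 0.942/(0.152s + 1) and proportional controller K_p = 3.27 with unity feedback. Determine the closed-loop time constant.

Closed loop: T(s) = K_p·P/(1+K_p·P) = 3.08/(0.152s + 1 + 3.08), with pole at s = −(1 + 3.08)/0.152 = −26.84.
Closed-loop time constant τ = 1/26.84 = 0.0373 s.

τ = 0.0373 s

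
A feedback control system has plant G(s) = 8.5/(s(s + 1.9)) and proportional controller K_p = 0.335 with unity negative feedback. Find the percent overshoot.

11.8%

Closed-loop characteristic equation: s² + 1.9s + 2.848 = 0, so ω_n = 1.687 rad/s and ζ = 1.9/(2·1.687) = 0.563.
%OS = 100·exp(−πζ/√(1−ζ²)) = 100·exp(−π·0.563/√0.6831) = 11.8%.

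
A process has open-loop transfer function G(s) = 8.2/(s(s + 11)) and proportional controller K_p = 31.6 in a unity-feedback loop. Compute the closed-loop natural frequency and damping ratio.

The closed-loop denominator is s(s+11) + 31.6·8.2 = s² + 11s + 259.1.
Matching s² + 2ζω_n s + ω_n²: ω_n = √259.1 = 16.1 rad/s and 2ζω_n = 11, so ζ = 11/(2·16.1) = 0.342.

ω_n = 16.1 rad/s, ζ = 0.342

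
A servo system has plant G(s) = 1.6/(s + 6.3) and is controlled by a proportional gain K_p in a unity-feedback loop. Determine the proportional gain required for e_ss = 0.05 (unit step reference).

K_p = 74.8

Steady-state error for a unit step on this type-0 loop is 1/(1 + K_p·G(0)).
G(0) = 0.254. Require 1/(1 + K_p·0.254) = 0.05, so 1 + 0.254·K_p = 20.
K_p = (20 − 1)/0.254 = 74.8.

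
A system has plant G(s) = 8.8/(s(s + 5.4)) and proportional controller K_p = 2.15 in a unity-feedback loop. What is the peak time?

T_p = 0.921 s

From 1 + K_pG(s) = 0: s² + 5.4s + 18.92 = 0 ⇒ ω_n = 4.35, ζ = 0.6207.
Damped frequency ω_d = ω_n√(1−ζ²) = 3.41 rad/s, so peak time T_p = π/ω_d = 0.921 s.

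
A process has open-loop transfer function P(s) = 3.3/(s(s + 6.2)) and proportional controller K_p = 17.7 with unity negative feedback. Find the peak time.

Closed-loop characteristic equation: s² + 6.2s + 58.41 = 0, so ω_n = 7.643 rad/s and ζ = 6.2/(2·7.643) = 0.4056.
Damped frequency ω_d = ω_n√(1−ζ²) = 6.986 rad/s, so peak time T_p = π/ω_d = 0.45 s.

T_p = 0.45 s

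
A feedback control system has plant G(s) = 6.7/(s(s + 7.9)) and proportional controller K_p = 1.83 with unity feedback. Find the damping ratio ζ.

1 + K_p·G(s) = 0 gives s² + 7.9s + 12.26 = 0.
Matching s² + 2ζω_n s + ω_n²: ω_n = √12.26 = 3.502 rad/s and 2ζω_n = 7.9, so ζ = 7.9/(2·3.502) = 1.13.

ζ = 1.13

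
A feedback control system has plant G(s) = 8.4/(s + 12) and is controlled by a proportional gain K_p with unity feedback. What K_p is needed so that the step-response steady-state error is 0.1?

Steady-state error for a unit step on this type-0 loop is 1/(1 + K_p·G(0)).
G(0) = 0.7. Require 1/(1 + K_p·0.7) = 0.1, so 1 + 0.7·K_p = 10.
K_p = (10 − 1)/0.7 = 12.9.

K_p = 12.9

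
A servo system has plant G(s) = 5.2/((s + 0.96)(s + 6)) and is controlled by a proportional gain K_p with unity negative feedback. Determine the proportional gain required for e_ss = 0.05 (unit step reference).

Steady-state error for a unit step on this type-0 loop is 1/(1 + K_p·G(0)).
G(0) = 0.9028. Require 1/(1 + K_p·0.9028) = 0.05, so 1 + 0.9028·K_p = 20.
K_p = (20 − 1)/0.9028 = 21.

K_p = 21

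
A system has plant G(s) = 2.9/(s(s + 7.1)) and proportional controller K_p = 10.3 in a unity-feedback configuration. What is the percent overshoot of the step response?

From 1 + K_pG(s) = 0: s² + 7.1s + 29.87 = 0 ⇒ ω_n = 5.465, ζ = 0.6495.
%OS = 100·exp(−πζ/√(1−ζ²)) = 100·exp(−π·0.6495/√0.5781) = 6.83%.

6.83%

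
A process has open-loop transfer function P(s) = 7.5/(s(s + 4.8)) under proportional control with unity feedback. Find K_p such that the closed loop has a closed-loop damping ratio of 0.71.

K_p = 1.52

Closed-loop characteristic equation: s² + 4.8s + K_p·7.5 = 0.
So ω_n = √(7.5K_p) and 2ζω_n = 4.8, giving ζ = 4.8/(2√(7.5K_p)).
Setting ζ = 0.71: √(7.5K_p) = 4.8/(2·0.71) = 3.38, so K_p = 11.43/7.5 = 1.52.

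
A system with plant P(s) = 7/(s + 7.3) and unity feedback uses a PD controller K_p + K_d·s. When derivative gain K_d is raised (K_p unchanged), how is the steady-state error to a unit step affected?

At s = 0 the derivative term contributes nothing: C(0) = K_p regardless of K_d, so K_pos = K_p·P(0) and e_ss are unchanged.

unchanged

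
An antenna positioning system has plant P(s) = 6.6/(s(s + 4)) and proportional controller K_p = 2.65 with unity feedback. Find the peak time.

T_p = 0.855 s

From 1 + K_pP(s) = 0: s² + 4s + 17.49 = 0 ⇒ ω_n = 4.182, ζ = 0.4782.
Damped frequency ω_d = ω_n√(1−ζ²) = 3.673 rad/s, so peak time T_p = π/ω_d = 0.855 s.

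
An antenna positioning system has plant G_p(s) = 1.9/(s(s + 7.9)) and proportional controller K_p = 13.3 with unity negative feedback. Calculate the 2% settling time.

T_s ≈ 1.01 s

From 1 + K_pG_p(s) = 0: s² + 7.9s + 25.27 = 0 ⇒ ω_n = 5.027, ζ = 0.7858.
2% settling time T_s ≈ 4/(ζω_n) = 4/3.95 = 1.01 s.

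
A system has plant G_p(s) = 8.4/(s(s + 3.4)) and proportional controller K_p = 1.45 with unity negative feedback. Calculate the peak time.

T_p = 1.03 s

Closed-loop characteristic equation: s² + 3.4s + 12.18 = 0, so ω_n = 3.49 rad/s and ζ = 3.4/(2·3.49) = 0.4871.
Damped frequency ω_d = ω_n√(1−ζ²) = 3.048 rad/s, so peak time T_p = π/ω_d = 1.03 s.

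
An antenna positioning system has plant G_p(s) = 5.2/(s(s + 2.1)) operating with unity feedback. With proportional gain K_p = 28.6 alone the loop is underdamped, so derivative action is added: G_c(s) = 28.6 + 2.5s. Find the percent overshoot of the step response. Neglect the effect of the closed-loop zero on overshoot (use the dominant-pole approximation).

Forward path: (28.6 + 2.5s)·5.2/(s(s+2.1)). The closed-loop characteristic equation is s² + (2.1 + 5.2·2.5)s + 5.2·28.6 = 0.
That is s² + 15.1s + 148.7 = 0, so ω_n = 12.2 rad/s and ζ = 15.1/(2·12.2) = 0.6191.
%OS = 100·exp(−πζ/√(1−ζ²)) = 8.4%.

8.4%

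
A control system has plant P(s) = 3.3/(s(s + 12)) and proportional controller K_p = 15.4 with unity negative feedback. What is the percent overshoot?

From 1 + K_pP(s) = 0: s² + 12s + 50.82 = 0 ⇒ ω_n = 7.129, ζ = 0.8417.
%OS = 100·exp(−πζ/√(1−ζ²)) = 100·exp(−π·0.8417/√0.2916) = 0.747%.

0.747%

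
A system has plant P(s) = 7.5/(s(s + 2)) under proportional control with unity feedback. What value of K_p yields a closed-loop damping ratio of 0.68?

K_p = 0.288

Closed-loop characteristic equation: s² + 2s + K_p·7.5 = 0.
So ω_n = √(7.5K_p) and 2ζω_n = 2, giving ζ = 2/(2√(7.5K_p)).
Setting ζ = 0.68: √(7.5K_p) = 2/(2·0.68) = 1.471, so K_p = 2.163/7.5 = 0.288.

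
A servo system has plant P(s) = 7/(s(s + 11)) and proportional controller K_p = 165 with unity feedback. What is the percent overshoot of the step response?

59.7%

From 1 + K_pP(s) = 0: s² + 11s + 1155 = 0 ⇒ ω_n = 33.99, ζ = 0.1618.
%OS = 100·exp(−πζ/√(1−ζ²)) = 100·exp(−π·0.1618/√0.9738) = 59.7%.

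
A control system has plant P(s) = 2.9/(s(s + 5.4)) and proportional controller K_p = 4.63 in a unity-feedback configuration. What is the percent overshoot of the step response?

Closed-loop characteristic equation: s² + 5.4s + 13.43 = 0, so ω_n = 3.664 rad/s and ζ = 5.4/(2·3.664) = 0.7368.
%OS = 100·exp(−πζ/√(1−ζ²)) = 100·exp(−π·0.7368/√0.4571) = 3.26%.

3.26%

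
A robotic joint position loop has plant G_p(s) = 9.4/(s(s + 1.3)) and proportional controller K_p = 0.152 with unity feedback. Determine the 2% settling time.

Closed-loop characteristic equation: s² + 1.3s + 1.429 = 0, so ω_n = 1.195 rad/s and ζ = 1.3/(2·1.195) = 0.5438.
2% settling time T_s ≈ 4/(ζω_n) = 4/0.65 = 6.15 s.

T_s ≈ 6.15 s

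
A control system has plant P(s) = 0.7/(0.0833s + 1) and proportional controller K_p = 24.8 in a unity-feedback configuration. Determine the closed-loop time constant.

Closed loop: T(s) = K_p·P/(1+K_p·P) = 17.36/(0.0833s + 1 + 17.36), with pole at s = −(1 + 17.36)/0.0833 = −220.4.
Closed-loop time constant τ = 1/220.4 = 0.00454 s.

τ = 0.00454 s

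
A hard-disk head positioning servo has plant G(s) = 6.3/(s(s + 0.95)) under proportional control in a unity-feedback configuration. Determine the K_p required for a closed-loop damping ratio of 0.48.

K_p = 0.155

Closed-loop characteristic equation: s² + 0.95s + K_p·6.3 = 0.
So ω_n = √(6.3K_p) and 2ζω_n = 0.95, giving ζ = 0.95/(2√(6.3K_p)).
Setting ζ = 0.48: √(6.3K_p) = 0.95/(2·0.48) = 0.9896, so K_p = 0.9793/6.3 = 0.155.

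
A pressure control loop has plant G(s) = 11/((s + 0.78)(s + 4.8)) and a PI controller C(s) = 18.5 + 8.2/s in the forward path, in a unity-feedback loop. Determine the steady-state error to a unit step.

The open loop C(s)G(s) has a pole at the origin (type 1), so the static position error constant is infinite and e_ss = 1/(1+∞) = 0.

0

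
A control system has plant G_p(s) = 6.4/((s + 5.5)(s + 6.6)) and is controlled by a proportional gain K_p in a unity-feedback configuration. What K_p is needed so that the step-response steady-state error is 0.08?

K_p = 65.2

For a type-0 loop with proportional control, e_ss = 1/(1 + K_p·G_p(0)).
G_p(0) = 0.1763. Require 1/(1 + K_p·0.1763) = 0.08, so 1 + 0.1763·K_p = 12.5.
K_p = (12.5 − 1)/0.1763 = 65.2.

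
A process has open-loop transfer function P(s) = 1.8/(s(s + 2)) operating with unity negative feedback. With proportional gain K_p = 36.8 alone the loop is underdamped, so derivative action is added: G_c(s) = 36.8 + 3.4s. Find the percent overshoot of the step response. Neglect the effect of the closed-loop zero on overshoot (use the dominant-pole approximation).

16.4%

Forward path: (36.8 + 3.4s)·1.8/(s(s+2)). The closed-loop characteristic equation is s² + (2 + 1.8·3.4)s + 1.8·36.8 = 0.
That is s² + 8.12s + 66.24 = 0, so ω_n = 8.139 rad/s and ζ = 8.12/(2·8.139) = 0.4988.
%OS = 100·exp(−πζ/√(1−ζ²)) = 16.4%.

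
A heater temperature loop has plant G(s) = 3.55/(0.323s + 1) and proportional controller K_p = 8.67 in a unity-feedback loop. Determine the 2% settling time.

Closed loop: T(s) = K_p·G/(1+K_p·G) = 30.78/(0.323s + 1 + 30.78), with pole at s = −(1 + 30.78)/0.323 = −98.39.
τ = 1/98.39 = 0.01016 s, so 2% settling time ≈ 4τ = 0.0407 s.

T_s ≈ 0.0407 s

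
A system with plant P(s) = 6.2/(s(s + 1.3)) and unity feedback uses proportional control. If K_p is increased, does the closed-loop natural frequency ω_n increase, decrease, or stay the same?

increase

ω_n = √(6.2·K_p), which grows with K_p.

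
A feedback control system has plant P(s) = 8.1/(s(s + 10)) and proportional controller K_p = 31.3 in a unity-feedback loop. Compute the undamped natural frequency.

ω_n = 15.9 rad/s

1 + K_p·P(s) = 0 gives s² + 10s + 253.5 = 0.
Matching s² + 2ζω_n s + ω_n²: ω_n = √253.5 = 15.92 rad/s and 2ζω_n = 10, so ζ = 10/(2·15.92) = 0.314.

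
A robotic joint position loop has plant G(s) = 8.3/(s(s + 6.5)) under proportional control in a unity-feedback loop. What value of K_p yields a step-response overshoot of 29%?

From %OS = 100·exp(−πζ/√(1−ζ²)) = 29%, ζ = −ln(0.29)/√(π²+ln²(0.29)) = 0.3666.
Characteristic equation s² + 6.5s + 8.3K_p = 0 gives ζ = 6.5/(2√(8.3K_p)).
Setting ζ = 0.3666: √(8.3K_p) = 6.5/(2·0.3666) = 8.865, so K_p = 78.59/8.3 = 9.47.

K_p = 9.47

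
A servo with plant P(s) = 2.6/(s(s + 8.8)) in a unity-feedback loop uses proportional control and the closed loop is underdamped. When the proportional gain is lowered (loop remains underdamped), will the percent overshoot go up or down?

ζ = 8.8/(2√(2.6K_p)) rises as K_p falls; higher damping means less overshoot.

decrease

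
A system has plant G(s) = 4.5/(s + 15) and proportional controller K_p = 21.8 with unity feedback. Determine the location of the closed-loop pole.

Closed-loop transfer function: T(s) = K_p·G(s)/(1 + K_p·G(s)) = 98.1/(s + 15 + 98.1) = 98.1/(s + 113.1).
The closed-loop pole is at s = −113.1.

s = -113.1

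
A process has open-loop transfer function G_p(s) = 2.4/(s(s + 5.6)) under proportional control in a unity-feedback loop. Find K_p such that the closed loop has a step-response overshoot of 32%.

From %OS = 100·exp(−πζ/√(1−ζ²)) = 32%, ζ = −ln(0.32)/√(π²+ln²(0.32)) = 0.341.
Characteristic equation s² + 5.6s + 2.4K_p = 0 gives ζ = 5.6/(2√(2.4K_p)).
Setting ζ = 0.341: √(2.4K_p) = 5.6/(2·0.341) = 8.212, so K_p = 67.44/2.4 = 28.1.

K_p = 28.1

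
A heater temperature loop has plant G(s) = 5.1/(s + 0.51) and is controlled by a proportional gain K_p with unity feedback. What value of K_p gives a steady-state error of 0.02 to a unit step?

The loop is type 0, so e_ss(step) = 1/(1 + K_pos) with K_pos = K_p·G(0).
G(0) = 10. Require 1/(1 + K_p·10) = 0.02, so 1 + 10·K_p = 50.
K_p = (50 − 1)/10 = 4.9.

K_p = 4.9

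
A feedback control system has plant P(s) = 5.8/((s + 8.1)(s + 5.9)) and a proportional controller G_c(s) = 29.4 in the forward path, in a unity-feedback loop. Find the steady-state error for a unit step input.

The loop is type 0. Static position error constant K_pos = G_c(0)·P(0) = 29.4·0.1214 = 3.568.
Steady-state error to a unit step: e_ss = 1/(1+K_pos) = 1/4.568 = 0.219.

0.219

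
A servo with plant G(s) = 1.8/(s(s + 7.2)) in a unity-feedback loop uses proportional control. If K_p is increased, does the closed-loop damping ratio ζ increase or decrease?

decrease

ζ = 7.2/(2√(1.8K_p)); increasing K_p raises the denominator, so ζ falls.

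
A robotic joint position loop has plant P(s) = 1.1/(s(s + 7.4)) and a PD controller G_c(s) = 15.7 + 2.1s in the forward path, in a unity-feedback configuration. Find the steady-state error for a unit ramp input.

The loop has one pole at the origin (type 1). Velocity error constant K_v = lim_{s→0} s·G_c(s)P(s) = 15.7·1.1/7.4 = 2.334.
Steady-state error to a unit ramp: e_ss = 1/K_v = 0.428.

0.428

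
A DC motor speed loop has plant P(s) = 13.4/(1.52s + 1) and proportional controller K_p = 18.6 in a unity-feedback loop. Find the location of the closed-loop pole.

Closed loop: T(s) = K_p·P/(1+K_p·P) = 249.2/(1.52s + 1 + 249.2), with pole at s = −(1 + 249.2)/1.52 = −164.6.

s = -164.6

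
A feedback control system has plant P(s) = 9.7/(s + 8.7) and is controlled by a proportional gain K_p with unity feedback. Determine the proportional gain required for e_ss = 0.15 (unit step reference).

The loop is type 0, so e_ss(step) = 1/(1 + K_pos) with K_pos = K_p·P(0).
P(0) = 1.115. Require 1/(1 + K_p·1.115) = 0.15, so 1 + 1.115·K_p = 6.667.
K_p = (6.667 − 1)/1.115 = 5.08.

K_p = 5.08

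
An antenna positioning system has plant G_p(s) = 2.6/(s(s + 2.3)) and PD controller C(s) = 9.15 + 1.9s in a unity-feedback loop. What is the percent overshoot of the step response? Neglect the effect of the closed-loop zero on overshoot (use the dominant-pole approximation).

3.08%

Forward path: (9.15 + 1.9s)·2.6/(s(s+2.3)). The closed-loop characteristic equation is s² + (2.3 + 2.6·1.9)s + 2.6·9.15 = 0.
That is s² + 7.24s + 23.79 = 0, so ω_n = 4.877 rad/s and ζ = 7.24/(2·4.877) = 0.7422.
%OS = 100·exp(−πζ/√(1−ζ²)) = 3.08%.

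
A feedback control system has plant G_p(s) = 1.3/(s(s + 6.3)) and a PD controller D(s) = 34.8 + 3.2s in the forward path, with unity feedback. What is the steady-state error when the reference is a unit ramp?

0.139

The loop has one pole at the origin (type 1). Velocity error constant K_v = lim_{s→0} s·D(s)G_p(s) = 34.8·1.3/6.3 = 7.181.
Steady-state error to a unit ramp: e_ss = 1/K_v = 0.139.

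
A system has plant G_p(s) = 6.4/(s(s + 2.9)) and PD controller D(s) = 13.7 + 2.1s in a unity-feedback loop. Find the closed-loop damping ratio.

Forward path: (13.7 + 2.1s)·6.4/(s(s+2.9)). The closed-loop characteristic equation is s² + (2.9 + 6.4·2.1)s + 6.4·13.7 = 0.
That is s² + 16.34s + 87.68 = 0, so ω_n = 9.364 rad/s and ζ = 16.34/(2·9.364) = 0.8725.

ζ = 0.873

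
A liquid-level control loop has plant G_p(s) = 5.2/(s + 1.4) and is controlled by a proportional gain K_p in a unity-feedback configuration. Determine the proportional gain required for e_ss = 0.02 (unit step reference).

K_p = 13.2

Steady-state error for a unit step on this type-0 loop is 1/(1 + K_p·G_p(0)).
G_p(0) = 3.714. Require 1/(1 + K_p·3.714) = 0.02, so 1 + 3.714·K_p = 50.
K_p = (50 − 1)/3.714 = 13.2.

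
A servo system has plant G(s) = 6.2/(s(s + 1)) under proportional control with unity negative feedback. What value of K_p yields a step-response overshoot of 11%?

From %OS = 100·exp(−πζ/√(1−ζ²)) = 11%, ζ = −ln(0.11)/√(π²+ln²(0.11)) = 0.5749.
Characteristic equation s² + 1s + 6.2K_p = 0 gives ζ = 1/(2√(6.2K_p)).
Setting ζ = 0.5749: √(6.2K_p) = 1/(2·0.5749) = 0.8697, so K_p = 0.7564/6.2 = 0.122.

K_p = 0.122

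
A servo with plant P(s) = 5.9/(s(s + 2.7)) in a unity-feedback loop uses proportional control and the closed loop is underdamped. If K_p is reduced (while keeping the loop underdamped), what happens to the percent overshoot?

decrease

ζ = 2.7/(2√(5.9K_p)) rises as K_p falls; higher damping means less overshoot.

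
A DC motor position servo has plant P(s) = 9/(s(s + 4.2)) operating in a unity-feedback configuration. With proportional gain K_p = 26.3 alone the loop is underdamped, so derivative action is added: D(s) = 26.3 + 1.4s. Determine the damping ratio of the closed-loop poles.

ζ = 0.546

Forward path: (26.3 + 1.4s)·9/(s(s+4.2)). The closed-loop characteristic equation is s² + (4.2 + 9·1.4)s + 9·26.3 = 0.
That is s² + 16.8s + 236.7 = 0, so ω_n = 15.39 rad/s and ζ = 16.8/(2·15.39) = 0.546.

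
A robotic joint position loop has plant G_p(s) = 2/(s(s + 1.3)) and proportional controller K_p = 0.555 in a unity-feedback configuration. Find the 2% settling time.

From 1 + K_pG_p(s) = 0: s² + 1.3s + 1.11 = 0 ⇒ ω_n = 1.054, ζ = 0.617.
2% settling time T_s ≈ 4/(ζω_n) = 4/0.65 = 6.15 s.

T_s ≈ 6.15 s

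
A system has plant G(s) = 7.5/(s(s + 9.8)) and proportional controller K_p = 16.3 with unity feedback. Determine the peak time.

T_p = 0.317 s

From 1 + K_pG(s) = 0: s² + 9.8s + 122.2 = 0 ⇒ ω_n = 11.06, ζ = 0.4432.
Damped frequency ω_d = ω_n√(1−ζ²) = 9.912 rad/s, so peak time T_p = π/ω_d = 0.317 s.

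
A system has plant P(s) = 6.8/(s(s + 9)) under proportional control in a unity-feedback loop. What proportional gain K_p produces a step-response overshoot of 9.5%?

K_p = 8.28

From %OS = 100·exp(−πζ/√(1−ζ²)) = 9.5%, ζ = −ln(0.095)/√(π²+ln²(0.095)) = 0.5996.
Characteristic equation s² + 9s + 6.8K_p = 0 gives ζ = 9/(2√(6.8K_p)).
Setting ζ = 0.5996: √(6.8K_p) = 9/(2·0.5996) = 7.505, so K_p = 56.32/6.8 = 8.28.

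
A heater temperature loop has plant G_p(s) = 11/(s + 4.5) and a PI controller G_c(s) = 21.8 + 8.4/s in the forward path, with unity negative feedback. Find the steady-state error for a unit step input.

The open loop G_c(s)G_p(s) has a pole at the origin (type 1), so the static position error constant is infinite and e_ss = 1/(1+∞) = 0.

0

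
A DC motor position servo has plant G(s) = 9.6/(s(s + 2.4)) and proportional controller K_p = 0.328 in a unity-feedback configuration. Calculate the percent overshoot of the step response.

5.59%

The closed-loop denominator s² + 2.4s + 3.149 gives ω_n = √3.149 = 1.774 and ζ = 2.4/(2ω_n) = 0.6763.
%OS = 100·exp(−πζ/√(1−ζ²)) = 100·exp(−π·0.6763/√0.5427) = 5.59%.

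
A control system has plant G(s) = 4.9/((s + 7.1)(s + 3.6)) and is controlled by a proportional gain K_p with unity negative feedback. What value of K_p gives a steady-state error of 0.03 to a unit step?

The loop is type 0, so e_ss(step) = 1/(1 + K_pos) with K_pos = K_p·G(0).
G(0) = 0.1917. Require 1/(1 + K_p·0.1917) = 0.03, so 1 + 0.1917·K_p = 33.33.
K_p = (33.33 − 1)/0.1917 = 169.

K_p = 169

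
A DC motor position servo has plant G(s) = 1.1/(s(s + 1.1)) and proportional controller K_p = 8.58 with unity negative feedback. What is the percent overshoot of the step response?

Closed-loop characteristic equation: s² + 1.1s + 9.438 = 0, so ω_n = 3.072 rad/s and ζ = 1.1/(2·3.072) = 0.179.
%OS = 100·exp(−πζ/√(1−ζ²)) = 100·exp(−π·0.179/√0.9679) = 56.5%.

56.5%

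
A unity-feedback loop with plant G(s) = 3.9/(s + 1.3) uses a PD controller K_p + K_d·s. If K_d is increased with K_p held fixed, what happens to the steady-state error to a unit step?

unchanged

K_d affects only the transient (the s-coefficient); the DC loop gain, and hence e_ss, depends only on K_p.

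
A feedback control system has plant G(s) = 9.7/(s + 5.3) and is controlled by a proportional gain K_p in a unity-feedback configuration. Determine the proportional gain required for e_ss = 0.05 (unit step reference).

Steady-state error for a unit step on this type-0 loop is 1/(1 + K_p·G(0)).
G(0) = 1.83. Require 1/(1 + K_p·1.83) = 0.05, so 1 + 1.83·K_p = 20.
K_p = (20 − 1)/1.83 = 10.4.

K_p = 10.4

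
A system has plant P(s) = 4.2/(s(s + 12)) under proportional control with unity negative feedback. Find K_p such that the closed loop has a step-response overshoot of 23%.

From %OS = 100·exp(−πζ/√(1−ζ²)) = 23%, ζ = −ln(0.23)/√(π²+ln²(0.23)) = 0.4237.
Characteristic equation s² + 12s + 4.2K_p = 0 gives ζ = 12/(2√(4.2K_p)).
Setting ζ = 0.4237: √(4.2K_p) = 12/(2·0.4237) = 14.16, so K_p = 200.5/4.2 = 47.7.

K_p = 47.7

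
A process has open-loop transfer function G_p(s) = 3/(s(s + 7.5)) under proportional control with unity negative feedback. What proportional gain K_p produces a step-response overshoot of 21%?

K_p = 23.7

From %OS = 100·exp(−πζ/√(1−ζ²)) = 21%, ζ = −ln(0.21)/√(π²+ln²(0.21)) = 0.4449.
Characteristic equation s² + 7.5s + 3K_p = 0 gives ζ = 7.5/(2√(3K_p)).
Setting ζ = 0.4449: √(3K_p) = 7.5/(2·0.4449) = 8.429, so K_p = 71.05/3 = 23.7.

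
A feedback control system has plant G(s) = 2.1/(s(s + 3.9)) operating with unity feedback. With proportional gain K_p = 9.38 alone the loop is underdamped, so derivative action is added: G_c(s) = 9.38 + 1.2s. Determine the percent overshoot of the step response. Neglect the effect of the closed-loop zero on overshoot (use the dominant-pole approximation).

3.72%

Forward path: (9.38 + 1.2s)·2.1/(s(s+3.9)). The closed-loop characteristic equation is s² + (3.9 + 2.1·1.2)s + 2.1·9.38 = 0.
That is s² + 6.42s + 19.7 = 0, so ω_n = 4.438 rad/s and ζ = 6.42/(2·4.438) = 0.7233.
%OS = 100·exp(−πζ/√(1−ζ²)) = 3.72%.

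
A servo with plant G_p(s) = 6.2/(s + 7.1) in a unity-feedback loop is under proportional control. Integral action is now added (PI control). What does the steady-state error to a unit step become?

0

The integrator makes K_pos = lim_{s→0} C(s)G(s) infinite, so e_ss = 1/(1+K_pos) = 0.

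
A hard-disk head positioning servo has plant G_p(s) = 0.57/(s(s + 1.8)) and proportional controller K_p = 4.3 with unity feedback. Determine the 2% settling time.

T_s ≈ 4.44 s

Closed-loop characteristic equation: s² + 1.8s + 2.451 = 0, so ω_n = 1.566 rad/s and ζ = 1.8/(2·1.566) = 0.5749.
2% settling time T_s ≈ 4/(ζω_n) = 4/0.9 = 4.44 s.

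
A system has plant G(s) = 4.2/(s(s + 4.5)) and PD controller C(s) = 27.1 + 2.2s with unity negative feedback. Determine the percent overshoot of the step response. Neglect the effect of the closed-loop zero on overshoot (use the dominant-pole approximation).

Forward path: (27.1 + 2.2s)·4.2/(s(s+4.5)). The closed-loop characteristic equation is s² + (4.5 + 4.2·2.2)s + 4.2·27.1 = 0.
That is s² + 13.74s + 113.8 = 0, so ω_n = 10.67 rad/s and ζ = 13.74/(2·10.67) = 0.6439.
%OS = 100·exp(−πζ/√(1−ζ²)) = 7.11%.

7.11%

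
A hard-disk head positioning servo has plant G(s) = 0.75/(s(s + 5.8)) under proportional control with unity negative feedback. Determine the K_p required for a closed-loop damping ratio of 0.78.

K_p = 18.4

Closed-loop characteristic equation: s² + 5.8s + K_p·0.75 = 0.
So ω_n = √(0.75K_p) and 2ζω_n = 5.8, giving ζ = 5.8/(2√(0.75K_p)).
Setting ζ = 0.78: √(0.75K_p) = 5.8/(2·0.78) = 3.718, so K_p = 13.82/0.75 = 18.4.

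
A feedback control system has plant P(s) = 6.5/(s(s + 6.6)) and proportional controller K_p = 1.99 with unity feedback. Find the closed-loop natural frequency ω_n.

With unity feedback the closed-loop characteristic equation is s² + 6.6s + 1.99·6.5 = s² + 6.6s + 12.94 = 0.
So ω_n² = 12.94 ⇒ ω_n = 3.597 rad/s, and ζ = 6.6/(2ω_n) = 0.918.

ω_n = 3.6 rad/s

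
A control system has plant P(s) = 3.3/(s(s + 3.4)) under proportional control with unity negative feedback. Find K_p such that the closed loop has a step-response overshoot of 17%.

From %OS = 100·exp(−πζ/√(1−ζ²)) = 17%, ζ = −ln(0.17)/√(π²+ln²(0.17)) = 0.4913.
Characteristic equation s² + 3.4s + 3.3K_p = 0 gives ζ = 3.4/(2√(3.3K_p)).
Setting ζ = 0.4913: √(3.3K_p) = 3.4/(2·0.4913) = 3.46, so K_p = 11.97/3.3 = 3.63.

K_p = 3.63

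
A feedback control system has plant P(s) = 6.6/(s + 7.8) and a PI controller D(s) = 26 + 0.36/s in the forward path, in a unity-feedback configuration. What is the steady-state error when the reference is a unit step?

The open loop D(s)P(s) has a pole at the origin (type 1), so the static position error constant is infinite and e_ss = 1/(1+∞) = 0.

0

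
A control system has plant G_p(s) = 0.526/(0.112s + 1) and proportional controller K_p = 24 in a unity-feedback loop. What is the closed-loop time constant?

τ = 0.00822 s

Closed loop: T(s) = K_p·G_p/(1+K_p·G_p) = 12.62/(0.112s + 1 + 12.62), with pole at s = −(1 + 12.62)/0.112 = −121.6.
Closed-loop time constant τ = 1/121.6 = 0.00822 s.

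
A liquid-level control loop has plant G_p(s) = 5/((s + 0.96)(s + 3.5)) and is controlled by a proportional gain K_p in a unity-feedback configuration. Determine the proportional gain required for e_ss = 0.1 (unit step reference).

Steady-state error for a unit step on this type-0 loop is 1/(1 + K_p·G_p(0)).
G_p(0) = 1.488. Require 1/(1 + K_p·1.488) = 0.1, so 1 + 1.488·K_p = 10.
K_p = (10 − 1)/1.488 = 6.05.

K_p = 6.05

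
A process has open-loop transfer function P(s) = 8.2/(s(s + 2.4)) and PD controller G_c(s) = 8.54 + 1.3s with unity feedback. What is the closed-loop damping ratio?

ζ = 0.78

Forward path: (8.54 + 1.3s)·8.2/(s(s+2.4)). The closed-loop characteristic equation is s² + (2.4 + 8.2·1.3)s + 8.2·8.54 = 0.
That is s² + 13.06s + 70.03 = 0, so ω_n = 8.368 rad/s and ζ = 13.06/(2·8.368) = 0.7803.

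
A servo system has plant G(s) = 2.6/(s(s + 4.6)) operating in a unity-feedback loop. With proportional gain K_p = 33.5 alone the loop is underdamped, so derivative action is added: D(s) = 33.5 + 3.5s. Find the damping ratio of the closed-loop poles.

Forward path: (33.5 + 3.5s)·2.6/(s(s+4.6)). The closed-loop characteristic equation is s² + (4.6 + 2.6·3.5)s + 2.6·33.5 = 0.
That is s² + 13.7s + 87.1 = 0, so ω_n = 9.333 rad/s and ζ = 13.7/(2·9.333) = 0.734.

ζ = 0.734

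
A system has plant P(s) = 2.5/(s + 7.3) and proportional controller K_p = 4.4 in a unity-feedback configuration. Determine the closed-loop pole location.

s = -18.3

Closed-loop transfer function: T(s) = K_p·P(s)/(1 + K_p·P(s)) = 11/(s + 7.3 + 11) = 11/(s + 18.3).
The closed-loop pole is at s = −18.3.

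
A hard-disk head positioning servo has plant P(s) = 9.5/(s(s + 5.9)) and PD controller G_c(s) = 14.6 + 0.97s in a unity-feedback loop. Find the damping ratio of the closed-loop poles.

ζ = 0.642

Forward path: (14.6 + 0.97s)·9.5/(s(s+5.9)). The closed-loop characteristic equation is s² + (5.9 + 9.5·0.97)s + 9.5·14.6 = 0.
That is s² + 15.12s + 138.7 = 0, so ω_n = 11.78 rad/s and ζ = 15.12/(2·11.78) = 0.6417.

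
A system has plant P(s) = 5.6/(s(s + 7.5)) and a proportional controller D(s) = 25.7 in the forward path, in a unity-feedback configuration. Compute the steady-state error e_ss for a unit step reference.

0

The open loop D(s)P(s) has a pole at the origin (type 1), so the static position error constant is infinite and e_ss = 1/(1+∞) = 0.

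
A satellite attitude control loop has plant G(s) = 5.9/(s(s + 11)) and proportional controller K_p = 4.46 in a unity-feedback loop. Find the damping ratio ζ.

ζ = 1.07

1 + K_p·G(s) = 0 gives s² + 11s + 26.31 = 0.
Matching s² + 2ζω_n s + ω_n²: ω_n = √26.31 = 5.13 rad/s and 2ζω_n = 11, so ζ = 11/(2·5.13) = 1.07.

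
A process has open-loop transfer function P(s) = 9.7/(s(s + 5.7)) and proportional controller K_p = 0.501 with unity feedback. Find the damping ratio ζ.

ζ = 1.29

With unity feedback the closed-loop characteristic equation is s² + 5.7s + 0.501·9.7 = s² + 5.7s + 4.86 = 0.
So ω_n² = 4.86 ⇒ ω_n = 2.204 rad/s, and ζ = 5.7/(2ω_n) = 1.29.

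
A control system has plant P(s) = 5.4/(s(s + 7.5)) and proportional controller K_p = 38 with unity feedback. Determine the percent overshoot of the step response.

42.7%

The closed-loop denominator s² + 7.5s + 205.2 gives ω_n = √205.2 = 14.32 and ζ = 7.5/(2ω_n) = 0.2618.
%OS = 100·exp(−πζ/√(1−ζ²)) = 100·exp(−π·0.2618/√0.9315) = 42.7%.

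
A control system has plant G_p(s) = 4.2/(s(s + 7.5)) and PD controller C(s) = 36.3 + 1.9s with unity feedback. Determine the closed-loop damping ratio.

Forward path: (36.3 + 1.9s)·4.2/(s(s+7.5)). The closed-loop characteristic equation is s² + (7.5 + 4.2·1.9)s + 4.2·36.3 = 0.
That is s² + 15.48s + 152.5 = 0, so ω_n = 12.35 rad/s and ζ = 15.48/(2·12.35) = 0.6268.

ζ = 0.627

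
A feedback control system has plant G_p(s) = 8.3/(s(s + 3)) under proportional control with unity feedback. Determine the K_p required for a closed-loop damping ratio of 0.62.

Closed-loop characteristic equation: s² + 3s + K_p·8.3 = 0.
So ω_n = √(8.3K_p) and 2ζω_n = 3, giving ζ = 3/(2√(8.3K_p)).
Setting ζ = 0.62: √(8.3K_p) = 3/(2·0.62) = 2.419, so K_p = 5.853/8.3 = 0.705.

K_p = 0.705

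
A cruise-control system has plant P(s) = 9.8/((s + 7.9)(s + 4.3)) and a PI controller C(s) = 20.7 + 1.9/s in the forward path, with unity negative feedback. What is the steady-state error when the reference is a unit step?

0

The open loop C(s)P(s) has a pole at the origin (type 1), so the static position error constant is infinite and e_ss = 1/(1+∞) = 0.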